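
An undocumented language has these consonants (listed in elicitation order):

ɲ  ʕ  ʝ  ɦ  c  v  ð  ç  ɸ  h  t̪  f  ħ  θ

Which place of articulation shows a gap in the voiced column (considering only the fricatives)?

Voiceless: /ɸ/ (bilabial), /f/ (labiodental), /θ/ (dental), /ç/ (palatal), /ħ/ (pharyngeal), /h/ (glottal).
Voiced: /v/ (labiodental), /ð/ (dental), /ʝ/ (palatal), /ʕ/ (pharyngeal), /ɦ/ (glottal).
Every place of articulation has a voiced member except bilabial, where /β/ would be expected.

bilabial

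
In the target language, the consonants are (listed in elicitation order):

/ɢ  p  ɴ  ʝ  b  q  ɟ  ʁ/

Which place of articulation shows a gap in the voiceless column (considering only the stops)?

palatal

place of articulation  voiceless  voiced  
bilabial          p         b       
palatal           —         ɟ       
uvular            q         ɢ       
Every place of articulation has a voiceless member except palatal, where /c/ would be expected.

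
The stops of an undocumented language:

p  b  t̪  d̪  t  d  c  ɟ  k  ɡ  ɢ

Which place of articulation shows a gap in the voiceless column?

uvular

Voiceless: /p/ (bilabial), /t̪/ (dental), /t/ (alveolar), /c/ (palatal), /k/ (velar).
Voiced: /b/ (bilabial), /d̪/ (dental), /d/ (alveolar), /ɟ/ (palatal), /ɡ/ (velar), /ɢ/ (uvular).
Every place of articulation has a voiceless member except uvular, where /q/ would be expected.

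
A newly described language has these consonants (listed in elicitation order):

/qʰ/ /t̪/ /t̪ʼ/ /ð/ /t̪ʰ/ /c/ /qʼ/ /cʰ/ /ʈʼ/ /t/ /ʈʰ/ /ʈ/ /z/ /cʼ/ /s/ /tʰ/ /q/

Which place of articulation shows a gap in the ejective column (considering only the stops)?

alveolar

dental: plain /t̪/, aspirated /t̪ʰ/, ejective /t̪ʼ/.
alveolar: plain /t/, aspirated /tʰ/, ejective —.
retroflex: plain /ʈ/, aspirated /ʈʰ/, ejective /ʈʼ/.
palatal: plain /c/, aspirated /cʰ/, ejective /cʼ/.
uvular: plain /q/, aspirated /qʰ/, ejective /qʼ/.
Every place of articulation has an ejective member except alveolar, where /tʼ/ would be expected.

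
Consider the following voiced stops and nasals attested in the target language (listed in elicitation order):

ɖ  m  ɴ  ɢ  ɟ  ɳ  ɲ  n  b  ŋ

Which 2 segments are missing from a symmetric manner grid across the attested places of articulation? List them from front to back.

Oral stop: /b/ (bilabial), /ɖ/ (retroflex), /ɟ/ (palatal), /ɢ/ (uvular).
Nasal: /m/ (bilabial), /n/ (alveolar), /ɳ/ (retroflex), /ɲ/ (palatal), /ŋ/ (velar), /ɴ/ (uvular).
Gaps, from front to back: alveolar lacks oral stop (/d/); velar lacks oral stop (/ɡ/).

/d/, /ɡ/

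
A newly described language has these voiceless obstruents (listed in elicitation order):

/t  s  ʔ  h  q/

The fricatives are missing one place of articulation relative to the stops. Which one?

uvular

alveolar: stop /t/, fricative /s/.
uvular: stop /q/, fricative —.
glottal: stop /ʔ/, fricative /h/.
Every place of articulation has a fricative member except uvular, where /χ/ would be expected.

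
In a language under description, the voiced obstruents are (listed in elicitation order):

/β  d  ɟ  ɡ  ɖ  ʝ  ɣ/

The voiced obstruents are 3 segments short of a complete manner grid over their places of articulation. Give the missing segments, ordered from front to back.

Stop: /d/ (alveolar), /ɖ/ (retroflex), /ɟ/ (palatal), /ɡ/ (velar).
Fricative: /β/ (bilabial), /ʝ/ (palatal), /ɣ/ (velar).
Gaps, from front to back: bilabial lacks stop (/b/); alveolar lacks fricative (/z/); retroflex lacks fricative (/ʐ/).

/b/, /z/, /ʐ/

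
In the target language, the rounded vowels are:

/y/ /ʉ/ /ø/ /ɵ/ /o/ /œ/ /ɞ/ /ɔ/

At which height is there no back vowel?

high

Front: /y/ (high), /ø/ (high-mid), /œ/ (low-mid).
Central: /ʉ/ (high), /ɵ/ (high-mid), /ɞ/ (low-mid).
Back: /o/ (high-mid), /ɔ/ (low-mid).
Every height has a back member except high, where /u/ would be expected.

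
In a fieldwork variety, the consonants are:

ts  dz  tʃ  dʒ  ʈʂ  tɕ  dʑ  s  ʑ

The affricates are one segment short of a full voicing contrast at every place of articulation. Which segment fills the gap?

Voiceless: /ts/ (alveolar), /tʃ/ (postalveolar), /ʈʂ/ (retroflex), /tɕ/ (alveolo-palatal).
Voiced: /dz/ (alveolar), /dʒ/ (postalveolar), /dʑ/ (alveolo-palatal).
The retroflex row has no voiced member, so the gap is the voiced retroflex affricate /ɖʐ/.

/ɖʐ/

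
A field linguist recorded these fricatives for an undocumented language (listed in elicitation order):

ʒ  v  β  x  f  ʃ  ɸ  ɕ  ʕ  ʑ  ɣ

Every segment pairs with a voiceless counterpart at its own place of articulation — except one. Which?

Bilabial: /ɸ/ ~ /β/
Labiodental: /f/ ~ /v/
Postalveolar: /ʃ/ ~ /ʒ/
Alveolo-palatal: /ɕ/ ~ /ʑ/
Velar: /x/ ~ /ɣ/
Pharyngeal: only /ʕ/ (voiced); no voiceless partner.
So /ʕ/ is the unpaired segment.

/ʕ/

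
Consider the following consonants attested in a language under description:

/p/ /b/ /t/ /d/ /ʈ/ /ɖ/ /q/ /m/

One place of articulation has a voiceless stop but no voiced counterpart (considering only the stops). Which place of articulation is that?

bilabial: voiceless /p/, voiced /b/.
alveolar: voiceless /t/, voiced /d/.
retroflex: voiceless /ʈ/, voiced /ɖ/.
uvular: voiceless /q/, voiced —.
Every place of articulation has a voiced member except uvular, where /ɢ/ would be expected.

uvular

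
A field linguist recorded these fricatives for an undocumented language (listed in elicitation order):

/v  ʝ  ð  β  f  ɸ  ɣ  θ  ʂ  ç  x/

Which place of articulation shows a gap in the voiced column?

place of articulation  voiceless  voiced  
bilabial          ɸ         β       
labiodental       f         v       
dental            θ         ð       
retroflex         ʂ         —       
palatal           ç         ʝ       
velar             x         ɣ       
Every place of articulation has a voiced member except retroflex, where /ʐ/ would be expected.

retroflex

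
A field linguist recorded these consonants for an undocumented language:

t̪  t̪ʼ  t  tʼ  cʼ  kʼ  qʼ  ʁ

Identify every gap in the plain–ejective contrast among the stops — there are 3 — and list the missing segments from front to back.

/c/, /k/, /q/

dental: plain /t̪/, ejective /t̪ʼ/.
alveolar: plain /t/, ejective /tʼ/.
palatal: plain —, ejective /cʼ/.
velar: plain —, ejective /kʼ/.
uvular: plain —, ejective /qʼ/.
Gaps, from front to back: palatal lacks plain (/c/); velar lacks plain (/k/); uvular lacks plain (/q/).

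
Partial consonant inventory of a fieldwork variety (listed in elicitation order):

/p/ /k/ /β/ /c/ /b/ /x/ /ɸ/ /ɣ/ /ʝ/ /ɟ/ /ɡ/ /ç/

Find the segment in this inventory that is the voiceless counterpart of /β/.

/ɸ/

/β/ is a voiced bilabial fricative.
The voiceless counterpart is a voiceless bilabial fricative — in this inventory, /ɸ/.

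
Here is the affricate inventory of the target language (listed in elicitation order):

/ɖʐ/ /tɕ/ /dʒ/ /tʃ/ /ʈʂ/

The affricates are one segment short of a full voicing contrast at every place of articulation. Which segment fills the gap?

Voiceless: /tʃ/ (postalveolar), /ʈʂ/ (retroflex), /tɕ/ (alveolo-palatal).
Voiced: /dʒ/ (postalveolar), /ɖʐ/ (retroflex).
The alveolo-palatal row has no voiced member, so the gap is the voiced alveolo-palatal affricate /dʑ/.

/dʑ/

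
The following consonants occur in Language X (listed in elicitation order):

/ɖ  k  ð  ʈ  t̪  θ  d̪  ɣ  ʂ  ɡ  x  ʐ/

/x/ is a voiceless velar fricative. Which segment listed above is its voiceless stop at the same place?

/k/

The voiceless stop at the same place is a voiceless velar stop — in this inventory, /k/.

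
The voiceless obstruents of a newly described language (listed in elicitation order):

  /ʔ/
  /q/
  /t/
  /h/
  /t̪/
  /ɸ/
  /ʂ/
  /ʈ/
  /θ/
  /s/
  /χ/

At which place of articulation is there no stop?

Stop: /t̪/ (dental), /t/ (alveolar), /ʈ/ (retroflex), /q/ (uvular), /ʔ/ (glottal).
Fricative: /ɸ/ (bilabial), /θ/ (dental), /s/ (alveolar), /ʂ/ (retroflex), /χ/ (uvular), /h/ (glottal).
Every place of articulation has a stop member except bilabial, where /p/ would be expected.

bilabial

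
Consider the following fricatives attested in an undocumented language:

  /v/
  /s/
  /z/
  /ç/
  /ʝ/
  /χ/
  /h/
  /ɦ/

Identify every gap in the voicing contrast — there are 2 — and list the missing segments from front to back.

labiodental: voiceless —, voiced /v/.
alveolar: voiceless /s/, voiced /z/.
palatal: voiceless /ç/, voiced /ʝ/.
uvular: voiceless /χ/, voiced —.
glottal: voiceless /h/, voiced /ɦ/.
Gaps, from front to back: labiodental lacks voiceless (/f/); uvular lacks voiced (/ʁ/).

/f/, /ʁ/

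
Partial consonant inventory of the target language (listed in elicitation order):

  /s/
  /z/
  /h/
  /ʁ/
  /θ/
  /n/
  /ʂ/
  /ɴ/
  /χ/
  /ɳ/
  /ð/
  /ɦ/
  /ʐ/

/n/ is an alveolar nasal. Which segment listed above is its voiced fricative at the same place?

The voiced fricative at the same place is a voiced alveolar fricative — in this inventory, /z/.

/z/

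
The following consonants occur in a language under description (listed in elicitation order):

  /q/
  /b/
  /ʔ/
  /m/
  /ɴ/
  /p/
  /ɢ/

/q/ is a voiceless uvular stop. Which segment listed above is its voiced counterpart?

/ɢ/

The voiced counterpart is a voiced uvular stop — in this inventory, /ɢ/.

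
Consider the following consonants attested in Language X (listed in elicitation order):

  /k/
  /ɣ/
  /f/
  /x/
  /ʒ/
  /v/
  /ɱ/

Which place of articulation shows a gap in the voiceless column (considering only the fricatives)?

Voiceless: /f/ (labiodental), /x/ (velar).
Voiced: /v/ (labiodental), /ʒ/ (postalveolar), /ɣ/ (velar).
Every place of articulation has a voiceless member except postalveolar, where /ʃ/ would be expected.

postalveolar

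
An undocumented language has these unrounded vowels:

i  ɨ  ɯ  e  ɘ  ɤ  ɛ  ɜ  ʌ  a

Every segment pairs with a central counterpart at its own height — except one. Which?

High: /i/ ~ /ɨ/ ~ /ɯ/
High-mid: /e/ ~ /ɘ/ ~ /ɤ/
Low-mid: /ɛ/ ~ /ɜ/ ~ /ʌ/
Low: only /a/ (front); no central partner.
So /a/ is the unpaired segment.

/a/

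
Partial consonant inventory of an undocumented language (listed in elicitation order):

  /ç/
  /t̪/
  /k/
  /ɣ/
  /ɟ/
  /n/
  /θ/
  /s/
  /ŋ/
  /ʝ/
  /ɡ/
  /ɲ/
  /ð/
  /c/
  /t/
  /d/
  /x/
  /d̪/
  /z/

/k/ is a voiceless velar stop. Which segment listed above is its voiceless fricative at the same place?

/x/

The voiceless fricative at the same place is a voiceless velar fricative — in this inventory, /x/.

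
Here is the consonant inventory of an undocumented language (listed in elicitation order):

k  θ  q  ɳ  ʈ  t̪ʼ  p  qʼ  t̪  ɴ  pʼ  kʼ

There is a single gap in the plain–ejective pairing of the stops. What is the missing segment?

bilabial: plain /p/, ejective /pʼ/.
dental: plain /t̪/, ejective /t̪ʼ/.
retroflex: plain /ʈ/, ejective —.
velar: plain /k/, ejective /kʼ/.
uvular: plain /q/, ejective /qʼ/.
The retroflex row has no ejective member, so the gap is the ejective retroflex stop /ʈʼ/.

/ʈʼ/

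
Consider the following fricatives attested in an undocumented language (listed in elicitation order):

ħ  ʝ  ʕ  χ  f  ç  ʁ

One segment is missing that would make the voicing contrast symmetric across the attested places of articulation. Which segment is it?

Voiceless: /f/ (labiodental), /ç/ (palatal), /χ/ (uvular), /ħ/ (pharyngeal).
Voiced: /ʝ/ (palatal), /ʁ/ (uvular), /ʕ/ (pharyngeal).
The labiodental row has no voiced member, so the gap is the voiced labiodental fricative /v/.

/v/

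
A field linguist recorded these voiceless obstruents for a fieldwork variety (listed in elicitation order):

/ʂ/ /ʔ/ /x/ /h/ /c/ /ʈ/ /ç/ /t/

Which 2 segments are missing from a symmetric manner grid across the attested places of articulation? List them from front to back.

/s/, /k/

Stop: /t/ (alveolar), /ʈ/ (retroflex), /c/ (palatal), /ʔ/ (glottal).
Fricative: /ʂ/ (retroflex), /ç/ (palatal), /x/ (velar), /h/ (glottal).
Gaps, from front to back: alveolar lacks fricative (/s/); velar lacks stop (/k/).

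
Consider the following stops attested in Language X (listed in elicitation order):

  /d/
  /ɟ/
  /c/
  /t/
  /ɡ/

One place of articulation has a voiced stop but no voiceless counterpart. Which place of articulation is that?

Voiceless: /t/ (alveolar), /c/ (palatal).
Voiced: /d/ (alveolar), /ɟ/ (palatal), /ɡ/ (velar).
Every place of articulation has a voiceless member except velar, where /k/ would be expected.

velar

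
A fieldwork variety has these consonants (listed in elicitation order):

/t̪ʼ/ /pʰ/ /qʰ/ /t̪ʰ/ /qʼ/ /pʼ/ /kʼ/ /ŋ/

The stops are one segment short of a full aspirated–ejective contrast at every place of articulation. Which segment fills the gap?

/kʰ/

place of articulation  aspirated  ejective
bilabial          pʰ        pʼ      
dental            t̪ʰ       t̪ʼ     
velar             —         kʼ      
uvular            qʰ        qʼ      
The velar row has no aspirated member, so the gap is the aspirated velar stop /kʰ/.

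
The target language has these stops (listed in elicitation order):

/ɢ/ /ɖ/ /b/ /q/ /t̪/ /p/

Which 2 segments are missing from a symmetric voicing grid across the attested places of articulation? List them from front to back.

/d̪/, /ʈ/

bilabial: voiceless /p/, voiced /b/.
dental: voiceless /t̪/, voiced —.
retroflex: voiceless —, voiced /ɖ/.
uvular: voiceless /q/, voiced /ɢ/.
Gaps, from front to back: dental lacks voiced (/d̪/); retroflex lacks voiceless (/ʈ/).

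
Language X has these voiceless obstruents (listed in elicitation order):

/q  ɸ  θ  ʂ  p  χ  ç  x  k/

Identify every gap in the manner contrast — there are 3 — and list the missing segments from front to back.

bilabial: stop /p/, fricative /ɸ/.
dental: stop —, fricative /θ/.
retroflex: stop —, fricative /ʂ/.
palatal: stop —, fricative /ç/.
velar: stop /k/, fricative /x/.
uvular: stop /q/, fricative /χ/.
Gaps, from front to back: dental lacks stop (/t̪/); retroflex lacks stop (/ʈ/); palatal lacks stop (/c/).

/t̪/, /ʈ/, /c/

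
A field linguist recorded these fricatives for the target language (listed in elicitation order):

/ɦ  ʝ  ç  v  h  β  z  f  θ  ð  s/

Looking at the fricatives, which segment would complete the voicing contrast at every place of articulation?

/ɸ/

bilabial: voiceless —, voiced /β/.
labiodental: voiceless /f/, voiced /v/.
dental: voiceless /θ/, voiced /ð/.
alveolar: voiceless /s/, voiced /z/.
palatal: voiceless /ç/, voiced /ʝ/.
glottal: voiceless /h/, voiced /ɦ/.
The bilabial row has no voiceless member, so the gap is the voiceless bilabial fricative /ɸ/.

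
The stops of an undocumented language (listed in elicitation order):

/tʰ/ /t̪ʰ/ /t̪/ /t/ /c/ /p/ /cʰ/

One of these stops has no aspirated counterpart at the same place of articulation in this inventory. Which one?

Dental: /t̪/ ~ /t̪ʰ/
Alveolar: /t/ ~ /tʰ/
Palatal: /c/ ~ /cʰ/
Bilabial: only /p/ (plain); no aspirated partner.
So /p/ is the unpaired segment.

/p/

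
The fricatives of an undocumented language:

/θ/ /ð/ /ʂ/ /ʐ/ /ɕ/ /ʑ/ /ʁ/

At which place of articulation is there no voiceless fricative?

place of articulation  voiceless  voiced  
dental            θ         ð       
retroflex         ʂ         ʐ       
alveolo-palatal   ɕ         ʑ       
uvular            —         ʁ       
Every place of articulation has a voiceless member except uvular, where /χ/ would be expected.

uvular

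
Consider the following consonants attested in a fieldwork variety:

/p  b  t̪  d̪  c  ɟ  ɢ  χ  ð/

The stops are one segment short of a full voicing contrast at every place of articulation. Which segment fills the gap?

place of articulation  voiceless  voiced  
bilabial          p         b       
dental            t̪        d̪      
palatal           c         ɟ       
uvular            —         ɢ       
The uvular row has no voiceless member, so the gap is the voiceless uvular stop /q/.

/q/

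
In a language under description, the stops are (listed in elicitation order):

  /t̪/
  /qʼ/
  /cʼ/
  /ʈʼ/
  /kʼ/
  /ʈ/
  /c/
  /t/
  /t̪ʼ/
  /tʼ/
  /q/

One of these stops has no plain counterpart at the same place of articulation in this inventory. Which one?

/kʼ/

Dental: /t̪/ ~ /t̪ʼ/
Alveolar: /t/ ~ /tʼ/
Retroflex: /ʈ/ ~ /ʈʼ/
Palatal: /c/ ~ /cʼ/
Uvular: /q/ ~ /qʼ/
Velar: only /kʼ/ (ejective); no plain partner.
So /kʼ/ is the unpaired segment.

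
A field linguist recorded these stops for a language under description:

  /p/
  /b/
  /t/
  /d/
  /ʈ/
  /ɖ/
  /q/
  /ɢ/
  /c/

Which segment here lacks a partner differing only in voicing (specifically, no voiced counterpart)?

Bilabial: /p/ ~ /b/
Alveolar: /t/ ~ /d/
Retroflex: /ʈ/ ~ /ɖ/
Uvular: /q/ ~ /ɢ/
Palatal: only /c/ (voiceless); no voiced partner.
So /c/ is the unpaired segment.

/c/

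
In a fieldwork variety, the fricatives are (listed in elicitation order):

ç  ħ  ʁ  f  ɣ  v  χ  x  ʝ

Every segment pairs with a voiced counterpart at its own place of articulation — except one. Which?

Labiodental: /f/ ~ /v/
Palatal: /ç/ ~ /ʝ/
Velar: /x/ ~ /ɣ/
Uvular: /χ/ ~ /ʁ/
Pharyngeal: only /ħ/ (voiceless); no voiced partner.
So /ħ/ is the unpaired segment.

/ħ/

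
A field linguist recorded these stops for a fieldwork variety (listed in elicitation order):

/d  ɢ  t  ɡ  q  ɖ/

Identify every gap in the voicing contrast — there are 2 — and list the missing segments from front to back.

/ʈ/, /k/

place of articulation  voiceless  voiced  
alveolar          t         d       
retroflex         —         ɖ       
velar             —         ɡ       
uvular            q         ɢ       
Gaps, from front to back: retroflex lacks voiceless (/ʈ/); velar lacks voiceless (/k/).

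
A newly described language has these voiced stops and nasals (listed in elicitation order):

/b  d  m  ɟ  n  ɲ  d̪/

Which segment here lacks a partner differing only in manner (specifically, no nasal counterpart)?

Bilabial: /b/ ~ /m/
Alveolar: /d/ ~ /n/
Palatal: /ɟ/ ~ /ɲ/
Dental: only /d̪/ (oral stop); no nasal partner.
So /d̪/ is the unpaired segment.

/d̪/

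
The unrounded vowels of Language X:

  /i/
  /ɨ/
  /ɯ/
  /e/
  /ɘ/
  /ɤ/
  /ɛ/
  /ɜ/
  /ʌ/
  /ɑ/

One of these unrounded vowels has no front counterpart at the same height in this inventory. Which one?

/ɑ/

High: /i/ ~ /ɨ/ ~ /ɯ/
High-mid: /e/ ~ /ɘ/ ~ /ɤ/
Low-mid: /ɛ/ ~ /ɜ/ ~ /ʌ/
Low: only /ɑ/ (back); no front partner.
So /ɑ/ is the unpaired segment.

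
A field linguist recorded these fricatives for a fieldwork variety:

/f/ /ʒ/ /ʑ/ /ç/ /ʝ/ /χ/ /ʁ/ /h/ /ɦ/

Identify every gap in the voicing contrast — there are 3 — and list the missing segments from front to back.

/v/, /ʃ/, /ɕ/

Voiceless: /f/ (labiodental), /ç/ (palatal), /χ/ (uvular), /h/ (glottal).
Voiced: /ʒ/ (postalveolar), /ʑ/ (alveolo-palatal), /ʝ/ (palatal), /ʁ/ (uvular), /ɦ/ (glottal).
Gaps, from front to back: labiodental lacks voiced (/v/); postalveolar lacks voiceless (/ʃ/); alveolo-palatal lacks voiceless (/ɕ/).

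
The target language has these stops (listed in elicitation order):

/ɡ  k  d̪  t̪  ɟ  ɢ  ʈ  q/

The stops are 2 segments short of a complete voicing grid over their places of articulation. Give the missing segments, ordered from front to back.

/ɖ/, /c/

Voiceless: /t̪/ (dental), /ʈ/ (retroflex), /k/ (velar), /q/ (uvular).
Voiced: /d̪/ (dental), /ɟ/ (palatal), /ɡ/ (velar), /ɢ/ (uvular).
Gaps, from front to back: retroflex lacks voiced (/ɖ/); palatal lacks voiceless (/c/).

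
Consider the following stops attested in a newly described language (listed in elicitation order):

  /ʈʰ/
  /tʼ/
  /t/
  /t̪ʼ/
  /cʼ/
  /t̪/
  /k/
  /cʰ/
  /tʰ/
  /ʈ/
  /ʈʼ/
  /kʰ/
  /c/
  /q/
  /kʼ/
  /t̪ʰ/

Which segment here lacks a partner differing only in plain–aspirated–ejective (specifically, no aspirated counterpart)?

Dental: /t̪/ ~ /t̪ʰ/ ~ /t̪ʼ/
Alveolar: /t/ ~ /tʰ/ ~ /tʼ/
Retroflex: /ʈ/ ~ /ʈʰ/ ~ /ʈʼ/
Palatal: /c/ ~ /cʰ/ ~ /cʼ/
Velar: /k/ ~ /kʰ/ ~ /kʼ/
Uvular: only /q/ (plain); no aspirated partner.
So /q/ is the unpaired segment.

/q/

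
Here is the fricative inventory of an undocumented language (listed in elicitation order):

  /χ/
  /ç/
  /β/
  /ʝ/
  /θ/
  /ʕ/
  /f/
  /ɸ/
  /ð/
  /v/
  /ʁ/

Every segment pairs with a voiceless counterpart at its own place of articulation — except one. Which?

/ʕ/

Bilabial: /ɸ/ ~ /β/
Labiodental: /f/ ~ /v/
Dental: /θ/ ~ /ð/
Palatal: /ç/ ~ /ʝ/
Uvular: /χ/ ~ /ʁ/
Pharyngeal: only /ʕ/ (voiced); no voiceless partner.
So /ʕ/ is the unpaired segment.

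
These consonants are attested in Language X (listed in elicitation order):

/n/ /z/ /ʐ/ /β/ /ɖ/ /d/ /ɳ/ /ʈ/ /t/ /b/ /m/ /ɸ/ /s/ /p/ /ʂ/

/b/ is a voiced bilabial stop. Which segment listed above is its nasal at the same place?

The nasal at the same place is a bilabial nasal — in this inventory, /m/.

/m/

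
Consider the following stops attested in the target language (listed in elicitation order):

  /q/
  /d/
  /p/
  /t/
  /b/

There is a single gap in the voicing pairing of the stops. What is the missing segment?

/ɢ/

place of articulation  voiceless  voiced  
bilabial          p         b       
alveolar          t         d       
uvular            q         —       
The uvular row has no voiced member, so the gap is the voiced uvular stop /ɢ/.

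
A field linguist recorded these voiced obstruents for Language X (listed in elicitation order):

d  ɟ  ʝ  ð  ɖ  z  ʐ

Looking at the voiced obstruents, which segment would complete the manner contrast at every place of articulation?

dental: stop —, fricative /ð/.
alveolar: stop /d/, fricative /z/.
retroflex: stop /ɖ/, fricative /ʐ/.
palatal: stop /ɟ/, fricative /ʝ/.
The dental row has no stop member, so the gap is the dental stop /d̪/.

/d̪/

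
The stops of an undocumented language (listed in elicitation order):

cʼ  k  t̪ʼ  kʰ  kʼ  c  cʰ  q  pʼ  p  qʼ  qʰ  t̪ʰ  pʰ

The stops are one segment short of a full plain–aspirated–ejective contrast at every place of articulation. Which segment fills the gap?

Plain: /p/ (bilabial), /c/ (palatal), /k/ (velar), /q/ (uvular).
Aspirated: /pʰ/ (bilabial), /t̪ʰ/ (dental), /cʰ/ (palatal), /kʰ/ (velar), /qʰ/ (uvular).
Ejective: /pʼ/ (bilabial), /t̪ʼ/ (dental), /cʼ/ (palatal), /kʼ/ (velar), /qʼ/ (uvular).
The dental row has no plain member, so the gap is the plain dental stop /t̪/.

/t̪/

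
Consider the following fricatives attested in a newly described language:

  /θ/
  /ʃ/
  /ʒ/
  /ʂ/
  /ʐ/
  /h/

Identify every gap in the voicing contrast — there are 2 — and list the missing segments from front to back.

Voiceless: /θ/ (dental), /ʃ/ (postalveolar), /ʂ/ (retroflex), /h/ (glottal).
Voiced: /ʒ/ (postalveolar), /ʐ/ (retroflex).
Gaps, from front to back: dental lacks voiced (/ð/); glottal lacks voiced (/ɦ/).

/ð/, /ɦ/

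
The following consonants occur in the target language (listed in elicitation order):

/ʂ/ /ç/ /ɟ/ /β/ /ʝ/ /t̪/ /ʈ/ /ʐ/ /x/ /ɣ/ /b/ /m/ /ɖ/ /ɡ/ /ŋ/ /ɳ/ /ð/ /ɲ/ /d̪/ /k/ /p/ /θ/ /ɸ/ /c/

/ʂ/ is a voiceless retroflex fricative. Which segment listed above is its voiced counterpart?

The voiced counterpart is a voiced retroflex fricative — in this inventory, /ʐ/.

/ʐ/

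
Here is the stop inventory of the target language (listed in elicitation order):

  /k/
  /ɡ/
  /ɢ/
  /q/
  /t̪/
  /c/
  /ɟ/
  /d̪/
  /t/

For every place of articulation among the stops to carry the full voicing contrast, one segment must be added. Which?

/d/

dental: voiceless /t̪/, voiced /d̪/.
alveolar: voiceless /t/, voiced —.
palatal: voiceless /c/, voiced /ɟ/.
velar: voiceless /k/, voiced /ɡ/.
uvular: voiceless /q/, voiced /ɢ/.
The alveolar row has no voiced member, so the gap is the voiced alveolar stop /d/.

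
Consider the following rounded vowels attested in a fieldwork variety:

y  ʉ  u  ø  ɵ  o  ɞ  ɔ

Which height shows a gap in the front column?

height            front     central   back    
high              y         ʉ         u       
high-mid          ø         ɵ         o       
low-mid           —         ɞ         ɔ       
Every height has a front member except low-mid, where /œ/ would be expected.

low-mid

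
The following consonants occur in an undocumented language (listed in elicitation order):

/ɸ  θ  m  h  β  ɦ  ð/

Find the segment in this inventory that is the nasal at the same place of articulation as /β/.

/β/ is a voiced bilabial fricative.
The nasal at the same place is a bilabial nasal — in this inventory, /m/.

/m/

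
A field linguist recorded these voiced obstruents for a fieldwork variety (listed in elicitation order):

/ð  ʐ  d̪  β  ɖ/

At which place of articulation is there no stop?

bilabial: stop —, fricative /β/.
dental: stop /d̪/, fricative /ð/.
retroflex: stop /ɖ/, fricative /ʐ/.
Every place of articulation has a stop member except bilabial, where /b/ would be expected.

bilabial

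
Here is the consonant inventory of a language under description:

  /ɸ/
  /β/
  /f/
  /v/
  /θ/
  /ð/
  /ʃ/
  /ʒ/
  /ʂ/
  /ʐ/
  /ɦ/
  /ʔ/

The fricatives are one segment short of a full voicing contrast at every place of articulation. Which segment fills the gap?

place of articulation  voiceless  voiced  
bilabial          ɸ         β       
labiodental       f         v       
dental            θ         ð       
postalveolar      ʃ         ʒ       
retroflex         ʂ         ʐ       
glottal           —         ɦ       
The glottal row has no voiceless member, so the gap is the voiceless glottal fricative /h/.

/h/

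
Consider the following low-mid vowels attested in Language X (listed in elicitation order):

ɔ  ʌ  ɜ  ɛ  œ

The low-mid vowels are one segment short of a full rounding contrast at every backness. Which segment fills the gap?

backness          unrounded  rounded 
front             ɛ         œ       
central           ɜ         —       
back              ʌ         ɔ       
The central row has no rounded member, so the gap is the central rounded vowel /ɞ/.

/ɞ/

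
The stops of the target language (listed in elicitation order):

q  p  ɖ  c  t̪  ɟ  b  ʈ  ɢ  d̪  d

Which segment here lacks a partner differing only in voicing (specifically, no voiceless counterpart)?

Bilabial: /p/ ~ /b/
Dental: /t̪/ ~ /d̪/
Retroflex: /ʈ/ ~ /ɖ/
Palatal: /c/ ~ /ɟ/
Uvular: /q/ ~ /ɢ/
Alveolar: only /d/ (voiced); no voiceless partner.
So /d/ is the unpaired segment.

/d/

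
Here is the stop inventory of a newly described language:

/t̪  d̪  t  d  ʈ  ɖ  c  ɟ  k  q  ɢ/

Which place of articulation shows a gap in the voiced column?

dental: voiceless /t̪/, voiced /d̪/.
alveolar: voiceless /t/, voiced /d/.
retroflex: voiceless /ʈ/, voiced /ɖ/.
palatal: voiceless /c/, voiced /ɟ/.
velar: voiceless /k/, voiced —.
uvular: voiceless /q/, voiced /ɢ/.
Every place of articulation has a voiced member except velar, where /ɡ/ would be expected.

velar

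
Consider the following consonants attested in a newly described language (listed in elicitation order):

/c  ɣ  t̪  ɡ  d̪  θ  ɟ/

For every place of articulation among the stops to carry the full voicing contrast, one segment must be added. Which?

/k/

Voiceless: /t̪/ (dental), /c/ (palatal).
Voiced: /d̪/ (dental), /ɟ/ (palatal), /ɡ/ (velar).
The velar row has no voiceless member, so the gap is the voiceless velar stop /k/.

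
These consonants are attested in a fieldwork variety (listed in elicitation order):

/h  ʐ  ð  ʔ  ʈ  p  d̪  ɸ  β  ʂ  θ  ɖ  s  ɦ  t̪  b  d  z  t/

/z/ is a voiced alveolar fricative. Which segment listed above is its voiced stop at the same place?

/d/

The voiced stop at the same place is a voiced alveolar stop — in this inventory, /d/.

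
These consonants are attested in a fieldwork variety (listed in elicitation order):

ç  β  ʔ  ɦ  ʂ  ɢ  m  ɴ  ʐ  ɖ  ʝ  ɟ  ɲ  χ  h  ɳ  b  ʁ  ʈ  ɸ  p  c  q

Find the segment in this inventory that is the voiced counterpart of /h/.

/h/ is a voiceless glottal fricative.
The voiced counterpart is a voiced glottal fricative — in this inventory, /ɦ/.

/ɦ/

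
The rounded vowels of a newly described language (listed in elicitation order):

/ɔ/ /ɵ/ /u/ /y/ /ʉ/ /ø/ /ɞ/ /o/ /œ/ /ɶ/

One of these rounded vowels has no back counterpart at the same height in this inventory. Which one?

/ɶ/

High: /y/ ~ /ʉ/ ~ /u/
High-mid: /ø/ ~ /ɵ/ ~ /o/
Low-mid: /œ/ ~ /ɞ/ ~ /ɔ/
Low: only /ɶ/ (front); no back partner.
So /ɶ/ is the unpaired segment.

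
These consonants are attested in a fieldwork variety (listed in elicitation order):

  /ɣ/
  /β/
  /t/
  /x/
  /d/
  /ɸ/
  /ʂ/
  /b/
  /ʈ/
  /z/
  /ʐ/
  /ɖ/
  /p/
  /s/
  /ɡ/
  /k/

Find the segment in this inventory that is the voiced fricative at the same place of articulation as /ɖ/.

/ʐ/

/ɖ/ is a voiced retroflex stop.
The voiced fricative at the same place is a voiced retroflex fricative — in this inventory, /ʐ/.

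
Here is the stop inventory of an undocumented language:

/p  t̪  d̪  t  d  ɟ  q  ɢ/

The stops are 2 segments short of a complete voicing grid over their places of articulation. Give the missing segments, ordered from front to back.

/b/, /c/

Voiceless: /p/ (bilabial), /t̪/ (dental), /t/ (alveolar), /q/ (uvular).
Voiced: /d̪/ (dental), /d/ (alveolar), /ɟ/ (palatal), /ɢ/ (uvular).
Gaps, from front to back: bilabial lacks voiced (/b/); palatal lacks voiceless (/c/).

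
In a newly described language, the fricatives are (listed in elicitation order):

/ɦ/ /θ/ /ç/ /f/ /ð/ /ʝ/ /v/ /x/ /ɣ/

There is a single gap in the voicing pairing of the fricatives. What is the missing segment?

labiodental: voiceless /f/, voiced /v/.
dental: voiceless /θ/, voiced /ð/.
palatal: voiceless /ç/, voiced /ʝ/.
velar: voiceless /x/, voiced /ɣ/.
glottal: voiceless —, voiced /ɦ/.
The glottal row has no voiceless member, so the gap is the voiceless glottal fricative /h/.

/h/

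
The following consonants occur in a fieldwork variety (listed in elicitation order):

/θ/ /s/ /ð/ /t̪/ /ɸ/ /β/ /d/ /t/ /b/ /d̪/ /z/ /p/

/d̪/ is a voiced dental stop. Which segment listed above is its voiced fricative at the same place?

The voiced fricative at the same place is a voiced dental fricative — in this inventory, /ð/.

/ð/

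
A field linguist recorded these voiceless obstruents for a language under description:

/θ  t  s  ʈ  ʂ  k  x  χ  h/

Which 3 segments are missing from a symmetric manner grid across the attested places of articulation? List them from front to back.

place of articulation  stop      fricative
dental            —         θ       
alveolar          t         s       
retroflex         ʈ         ʂ       
velar             k         x       
uvular            —         χ       
glottal           —         h       
Gaps, from front to back: dental lacks stop (/t̪/); uvular lacks stop (/q/); glottal lacks stop (/ʔ/).

/t̪/, /q/, /ʔ/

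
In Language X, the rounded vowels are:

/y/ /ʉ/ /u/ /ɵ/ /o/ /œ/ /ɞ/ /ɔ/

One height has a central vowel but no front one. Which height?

high-mid

height            front     central   back    
high              y         ʉ         u       
high-mid          —         ɵ         o       
low-mid           œ         ɞ         ɔ       
Every height has a front member except high-mid, where /ø/ would be expected.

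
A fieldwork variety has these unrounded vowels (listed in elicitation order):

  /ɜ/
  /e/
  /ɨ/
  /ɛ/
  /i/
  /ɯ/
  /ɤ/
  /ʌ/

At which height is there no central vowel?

high-mid

Front: /i/ (high), /e/ (high-mid), /ɛ/ (low-mid).
Central: /ɨ/ (high), /ɜ/ (low-mid).
Back: /ɯ/ (high), /ɤ/ (high-mid), /ʌ/ (low-mid).
Every height has a central member except high-mid, where /ɘ/ would be expected.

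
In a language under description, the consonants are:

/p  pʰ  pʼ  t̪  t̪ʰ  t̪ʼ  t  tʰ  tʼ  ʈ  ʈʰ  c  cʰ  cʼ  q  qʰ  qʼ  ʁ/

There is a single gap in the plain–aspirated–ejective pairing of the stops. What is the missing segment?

/ʈʼ/

place of articulation  plain     aspirated  ejective
bilabial          p         pʰ        pʼ      
dental            t̪        t̪ʰ       t̪ʼ     
alveolar          t         tʰ        tʼ      
retroflex         ʈ         ʈʰ        —       
palatal           c         cʰ        cʼ      
uvular            q         qʰ        qʼ      
The retroflex row has no ejective member, so the gap is the ejective retroflex stop /ʈʼ/.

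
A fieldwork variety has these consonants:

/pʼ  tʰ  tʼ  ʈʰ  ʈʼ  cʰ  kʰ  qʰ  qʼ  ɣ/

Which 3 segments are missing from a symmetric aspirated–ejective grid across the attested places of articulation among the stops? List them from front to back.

Aspirated: /tʰ/ (alveolar), /ʈʰ/ (retroflex), /cʰ/ (palatal), /kʰ/ (velar), /qʰ/ (uvular).
Ejective: /pʼ/ (bilabial), /tʼ/ (alveolar), /ʈʼ/ (retroflex), /qʼ/ (uvular).
Gaps, from front to back: bilabial lacks aspirated (/pʰ/); palatal lacks ejective (/cʼ/); velar lacks ejective (/kʼ/).

/pʰ/, /cʼ/, /kʼ/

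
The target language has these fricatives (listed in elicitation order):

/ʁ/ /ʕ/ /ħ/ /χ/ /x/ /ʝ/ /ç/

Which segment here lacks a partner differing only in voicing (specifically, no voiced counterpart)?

/x/

Palatal: /ç/ ~ /ʝ/
Uvular: /χ/ ~ /ʁ/
Pharyngeal: /ħ/ ~ /ʕ/
Velar: only /x/ (voiceless); no voiced partner.
So /x/ is the unpaired segment.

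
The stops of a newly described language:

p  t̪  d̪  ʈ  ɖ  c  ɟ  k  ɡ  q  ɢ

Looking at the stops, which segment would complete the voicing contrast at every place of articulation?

/b/

place of articulation  voiceless  voiced  
bilabial          p         —       
dental            t̪        d̪      
retroflex         ʈ         ɖ       
palatal           c         ɟ       
velar             k         ɡ       
uvular            q         ɢ       
The bilabial row has no voiced member, so the gap is the voiced bilabial stop /b/.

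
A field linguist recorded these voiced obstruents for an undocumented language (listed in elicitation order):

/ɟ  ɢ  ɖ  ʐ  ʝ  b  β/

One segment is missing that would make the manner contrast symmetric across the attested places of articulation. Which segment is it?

/ʁ/

Stop: /b/ (bilabial), /ɖ/ (retroflex), /ɟ/ (palatal), /ɢ/ (uvular).
Fricative: /β/ (bilabial), /ʐ/ (retroflex), /ʝ/ (palatal).
The uvular row has no fricative member, so the gap is the uvular fricative /ʁ/.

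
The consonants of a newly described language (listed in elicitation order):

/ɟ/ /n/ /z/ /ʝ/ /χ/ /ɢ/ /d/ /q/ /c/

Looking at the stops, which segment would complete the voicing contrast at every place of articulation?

/t/

Voiceless: /c/ (palatal), /q/ (uvular).
Voiced: /d/ (alveolar), /ɟ/ (palatal), /ɢ/ (uvular).
The alveolar row has no voiceless member, so the gap is the voiceless alveolar stop /t/.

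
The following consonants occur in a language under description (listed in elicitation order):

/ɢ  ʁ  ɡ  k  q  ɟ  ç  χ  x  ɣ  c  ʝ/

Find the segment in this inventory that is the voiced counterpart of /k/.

/k/ is a voiceless velar stop.
The voiced counterpart is a voiced velar stop — in this inventory, /ɡ/.

/ɡ/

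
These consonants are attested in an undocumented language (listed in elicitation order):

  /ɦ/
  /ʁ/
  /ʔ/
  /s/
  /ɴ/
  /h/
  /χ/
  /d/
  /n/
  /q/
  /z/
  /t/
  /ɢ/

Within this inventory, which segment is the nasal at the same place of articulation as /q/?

/q/ is a voiceless uvular stop.
The nasal at the same place is an uvular nasal — in this inventory, /ɴ/.

/ɴ/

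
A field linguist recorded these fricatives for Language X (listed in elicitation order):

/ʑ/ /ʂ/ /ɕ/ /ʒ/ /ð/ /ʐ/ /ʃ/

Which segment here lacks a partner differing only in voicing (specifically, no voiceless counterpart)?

/ð/

Postalveolar: /ʃ/ ~ /ʒ/
Retroflex: /ʂ/ ~ /ʐ/
Alveolo-palatal: /ɕ/ ~ /ʑ/
Dental: only /ð/ (voiced); no voiceless partner.
So /ð/ is the unpaired segment.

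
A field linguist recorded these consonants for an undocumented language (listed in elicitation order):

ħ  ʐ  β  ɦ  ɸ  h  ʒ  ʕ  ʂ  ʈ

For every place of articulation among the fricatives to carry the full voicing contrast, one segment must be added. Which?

/ʃ/

place of articulation  voiceless  voiced  
bilabial          ɸ         β       
postalveolar      —         ʒ       
retroflex         ʂ         ʐ       
pharyngeal        ħ         ʕ       
glottal           h         ɦ       
The postalveolar row has no voiceless member, so the gap is the voiceless postalveolar fricative /ʃ/.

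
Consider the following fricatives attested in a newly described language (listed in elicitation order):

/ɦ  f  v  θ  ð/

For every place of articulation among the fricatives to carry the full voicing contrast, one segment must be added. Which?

place of articulation  voiceless  voiced  
labiodental       f         v       
dental            θ         ð       
glottal           —         ɦ       
The glottal row has no voiceless member, so the gap is the voiceless glottal fricative /h/.

/h/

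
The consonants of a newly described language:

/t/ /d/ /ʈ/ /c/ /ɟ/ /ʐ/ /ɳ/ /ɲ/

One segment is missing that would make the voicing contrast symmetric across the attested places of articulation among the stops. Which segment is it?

place of articulation  voiceless  voiced  
alveolar          t         d       
retroflex         ʈ         —       
palatal           c         ɟ       
The retroflex row has no voiced member, so the gap is the voiced retroflex stop /ɖ/.

/ɖ/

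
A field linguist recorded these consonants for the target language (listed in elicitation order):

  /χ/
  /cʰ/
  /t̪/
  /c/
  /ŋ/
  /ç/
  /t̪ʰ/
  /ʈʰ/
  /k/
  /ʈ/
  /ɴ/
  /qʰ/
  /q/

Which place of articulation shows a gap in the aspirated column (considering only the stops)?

velar

place of articulation  plain     aspirated
dental            t̪        t̪ʰ     
retroflex         ʈ         ʈʰ      
palatal           c         cʰ      
velar             k         —       
uvular            q         qʰ      
Every place of articulation has an aspirated member except velar, where /kʰ/ would be expected.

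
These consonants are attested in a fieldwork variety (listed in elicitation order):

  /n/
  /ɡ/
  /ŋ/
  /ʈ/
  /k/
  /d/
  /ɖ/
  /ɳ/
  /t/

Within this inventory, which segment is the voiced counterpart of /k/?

/k/ is a voiceless velar stop.
The voiced counterpart is a voiced velar stop — in this inventory, /ɡ/.

/ɡ/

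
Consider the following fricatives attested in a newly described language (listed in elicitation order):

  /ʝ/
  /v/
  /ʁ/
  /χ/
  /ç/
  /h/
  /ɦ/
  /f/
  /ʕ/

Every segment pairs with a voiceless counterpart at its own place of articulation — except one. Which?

Labiodental: /f/ ~ /v/
Palatal: /ç/ ~ /ʝ/
Uvular: /χ/ ~ /ʁ/
Glottal: /h/ ~ /ɦ/
Pharyngeal: only /ʕ/ (voiced); no voiceless partner.
So /ʕ/ is the unpaired segment.

/ʕ/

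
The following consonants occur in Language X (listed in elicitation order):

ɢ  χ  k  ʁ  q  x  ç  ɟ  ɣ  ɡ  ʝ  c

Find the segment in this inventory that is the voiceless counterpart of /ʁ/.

/χ/

/ʁ/ is a voiced uvular fricative.
The voiceless counterpart is a voiceless uvular fricative — in this inventory, /χ/.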